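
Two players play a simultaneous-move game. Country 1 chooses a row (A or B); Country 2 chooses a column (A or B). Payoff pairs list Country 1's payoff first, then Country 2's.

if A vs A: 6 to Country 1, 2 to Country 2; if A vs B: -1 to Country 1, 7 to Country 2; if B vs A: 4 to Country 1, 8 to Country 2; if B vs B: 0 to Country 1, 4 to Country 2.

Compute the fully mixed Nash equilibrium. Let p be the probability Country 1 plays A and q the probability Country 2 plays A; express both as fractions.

In a mixed NE each player is indifferent between their pure strategies, so the opponent's mix sets the indifference.
Country 2 indifferent between A and B: p·2 + (1−p)·8 = p·7 + (1−p)·4 ⟹ 8 + (-6)p = 4 + 3p ⟹ p = 4/9.
Country 1 indifferent between A and B: q·6 + (1−q)·(-1) = q·4 + (1−q)·0 ⟹ (-1) + 7q = 0 + 4q ⟹ q = 1/3.

p = 4/9, q = 1/3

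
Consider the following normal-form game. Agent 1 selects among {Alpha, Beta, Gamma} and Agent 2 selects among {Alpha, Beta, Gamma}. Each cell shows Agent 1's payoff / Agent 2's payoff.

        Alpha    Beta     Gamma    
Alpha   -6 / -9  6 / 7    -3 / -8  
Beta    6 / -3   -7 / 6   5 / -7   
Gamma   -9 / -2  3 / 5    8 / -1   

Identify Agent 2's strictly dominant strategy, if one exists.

Beta

Check whether one of Agent 2's strategies beats all alternatives regardless of what the opponent does.
Beta strictly dominates: vs Alpha: 7 > each of {-9, -8}; vs Beta: 6 > each of {-3, -7}; vs Gamma: 5 > each of {-2, -1}.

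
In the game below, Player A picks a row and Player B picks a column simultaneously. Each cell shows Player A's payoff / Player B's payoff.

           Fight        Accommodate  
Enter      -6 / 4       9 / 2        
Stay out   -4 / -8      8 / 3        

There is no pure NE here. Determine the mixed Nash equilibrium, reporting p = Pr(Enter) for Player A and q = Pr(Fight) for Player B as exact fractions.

p = 11/13, q = 1/3

In a mixed NE each player is indifferent between their pure strategies, so the opponent's mix sets the indifference.
Player B indifferent between Fight and Accommodate: p·4 + (1−p)·(-8) = p·2 + (1−p)·3 ⟹ (-8) + 12p = 3 + (-1)p ⟹ p = 11/13.
Player A indifferent between Enter and Stay out: q·(-6) + (1−q)·9 = q·(-4) + (1−q)·8 ⟹ 9 + (-15)q = 8 + (-12)q ⟹ q = 1/3.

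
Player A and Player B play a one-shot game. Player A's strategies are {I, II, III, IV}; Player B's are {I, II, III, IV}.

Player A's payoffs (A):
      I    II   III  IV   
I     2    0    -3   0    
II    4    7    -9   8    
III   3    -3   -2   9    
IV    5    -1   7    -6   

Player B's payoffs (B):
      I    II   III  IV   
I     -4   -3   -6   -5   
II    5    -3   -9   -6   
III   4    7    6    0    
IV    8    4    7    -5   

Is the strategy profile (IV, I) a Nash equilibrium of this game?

Yes

Holding Player B at I: Player A gets 5 from IV, versus 2 from I, 4 from II, 3 from III. No profitable deviation for Player A.
Holding Player A at IV: Player B gets 8 from I, versus 4 from II, 7 from III, -5 from IV. No profitable deviation for Player B either.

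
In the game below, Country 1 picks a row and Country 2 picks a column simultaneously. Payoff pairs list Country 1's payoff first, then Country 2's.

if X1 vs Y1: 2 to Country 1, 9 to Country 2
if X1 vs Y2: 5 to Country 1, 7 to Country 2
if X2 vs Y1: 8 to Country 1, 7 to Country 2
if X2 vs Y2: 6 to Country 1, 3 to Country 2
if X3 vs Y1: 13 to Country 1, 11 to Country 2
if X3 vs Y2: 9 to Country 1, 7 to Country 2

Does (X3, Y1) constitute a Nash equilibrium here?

Holding Country 2 at Y1: Country 1 gets 13 from X3, versus 2 from X1, 8 from X2. No profitable deviation for Country 1.
Holding Country 1 at X3: Country 2 gets 11 from Y1, versus 7 from Y2. No profitable deviation for Country 2 either.

Yes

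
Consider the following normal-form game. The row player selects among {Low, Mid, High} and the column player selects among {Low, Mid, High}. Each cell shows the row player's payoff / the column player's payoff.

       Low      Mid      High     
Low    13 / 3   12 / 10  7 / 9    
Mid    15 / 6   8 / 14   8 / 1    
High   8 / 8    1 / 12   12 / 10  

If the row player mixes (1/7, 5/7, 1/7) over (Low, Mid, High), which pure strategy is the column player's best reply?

The column player's best reply maximizes expected payoff against the mix.
Low: (1/7)·3 + (5/7)·6 + (1/7)·8 = 41/7
Mid: (1/7)·10 + (5/7)·14 + (1/7)·12 = 92/7
High: (1/7)·9 + (5/7)·1 + (1/7)·10 = 24/7
Highest expected payoff is 92/7, from Mid.

Mid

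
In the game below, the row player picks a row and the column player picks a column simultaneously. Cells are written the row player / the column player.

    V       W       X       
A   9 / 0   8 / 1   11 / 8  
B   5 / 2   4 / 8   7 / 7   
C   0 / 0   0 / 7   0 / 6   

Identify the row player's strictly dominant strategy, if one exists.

A strategy is strictly dominant if it gives the row player a strictly higher payoff than every other strategy, against every choice by the opponent.
A strictly dominates: vs V: 9 > each of {5, 0}; vs W: 8 > each of {4, 0}; vs X: 11 > each of {7, 0}.

A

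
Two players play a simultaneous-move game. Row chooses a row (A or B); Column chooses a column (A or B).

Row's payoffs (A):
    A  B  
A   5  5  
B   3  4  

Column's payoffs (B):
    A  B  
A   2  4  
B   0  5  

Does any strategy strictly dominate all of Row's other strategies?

A

A strategy is strictly dominant if it gives Row a strictly higher payoff than every other strategy, against every choice by the opponent.
A strictly dominates: vs A: 5 > 3; vs B: 5 > 4.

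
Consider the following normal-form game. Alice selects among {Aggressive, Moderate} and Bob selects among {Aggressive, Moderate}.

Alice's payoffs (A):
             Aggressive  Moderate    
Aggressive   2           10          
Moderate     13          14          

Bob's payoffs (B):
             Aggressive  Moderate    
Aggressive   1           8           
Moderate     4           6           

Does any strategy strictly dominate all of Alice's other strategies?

Check whether one of Alice's strategies beats all alternatives regardless of what the opponent does.
Moderate strictly dominates: vs Aggressive: 13 > 2; vs Moderate: 14 > 10.

Moderate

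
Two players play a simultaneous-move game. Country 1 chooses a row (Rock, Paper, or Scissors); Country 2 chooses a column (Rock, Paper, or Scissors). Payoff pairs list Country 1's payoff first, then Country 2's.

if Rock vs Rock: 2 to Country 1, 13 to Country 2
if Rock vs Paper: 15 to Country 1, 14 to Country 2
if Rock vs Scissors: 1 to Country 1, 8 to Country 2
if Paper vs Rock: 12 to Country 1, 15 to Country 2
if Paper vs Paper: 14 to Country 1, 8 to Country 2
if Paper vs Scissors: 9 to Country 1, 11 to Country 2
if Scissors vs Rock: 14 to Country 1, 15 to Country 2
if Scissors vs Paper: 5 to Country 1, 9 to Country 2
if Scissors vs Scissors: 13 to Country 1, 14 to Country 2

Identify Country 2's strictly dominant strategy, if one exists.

A strategy is strictly dominant if it gives Country 2 a strictly higher payoff than every other strategy, against every choice by the opponent.
Rock is not dominant: against Rock, Paper gives 14 > 13.
Paper is not dominant: against Paper, Rock gives 15 > 8.
Scissors is not dominant: against Rock, Rock gives 13 > 8.
No single strategy is best against every opponent action.

None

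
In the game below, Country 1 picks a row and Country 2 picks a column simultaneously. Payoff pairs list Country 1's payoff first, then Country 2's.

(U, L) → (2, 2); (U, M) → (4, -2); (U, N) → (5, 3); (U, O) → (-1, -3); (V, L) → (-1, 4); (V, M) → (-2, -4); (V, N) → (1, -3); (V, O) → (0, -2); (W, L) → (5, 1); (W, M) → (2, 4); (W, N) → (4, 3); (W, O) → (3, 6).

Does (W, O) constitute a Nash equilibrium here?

Yes

Holding Country 2 at O: Country 1 gets 3 from W, versus -1 from U, 0 from V. No profitable deviation for Country 1.
Holding Country 1 at W: Country 2 gets 6 from O, versus 1 from L, 4 from M, 3 from N. No profitable deviation for Country 2 either.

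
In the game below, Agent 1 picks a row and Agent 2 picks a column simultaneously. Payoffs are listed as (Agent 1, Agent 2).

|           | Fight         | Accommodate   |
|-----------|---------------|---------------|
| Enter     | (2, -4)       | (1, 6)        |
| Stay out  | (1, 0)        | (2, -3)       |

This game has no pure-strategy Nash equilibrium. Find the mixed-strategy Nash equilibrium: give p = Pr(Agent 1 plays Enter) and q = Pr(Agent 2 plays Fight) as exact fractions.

p = 3/13, q = 1/2

Each player's mixing probability is pinned down by making the *other* player indifferent.
Agent 2 indifferent between Fight and Accommodate: p·(-4) + (1−p)·0 = p·6 + (1−p)·(-3) ⟹ 0 + (-4)p = (-3) + 9p ⟹ p = 3/13.
Agent 1 indifferent between Enter and Stay out: q·2 + (1−q)·1 = q·1 + (1−q)·2 ⟹ 1 + 1q = 2 + (-1)q ⟹ q = 1/2.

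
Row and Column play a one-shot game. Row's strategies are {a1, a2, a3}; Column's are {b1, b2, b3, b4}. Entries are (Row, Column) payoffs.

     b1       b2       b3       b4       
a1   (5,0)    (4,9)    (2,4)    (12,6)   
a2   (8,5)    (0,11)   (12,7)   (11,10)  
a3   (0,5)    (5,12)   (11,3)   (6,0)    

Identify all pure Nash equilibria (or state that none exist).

(a3, b2)

Find each player's best response to every opponent strategy; NE are the intersections.
Row's best responses — vs b1: a2 (payoff 8); vs b2: a3 (payoff 5); vs b3: a2 (payoff 12); vs b4: a1 (payoff 12).
Column's best responses — vs a1: b2 (payoff 9); vs a2: b2 (payoff 11); vs a3: b2 (payoff 12).
The only mutual best response is (a3, b2); neither player gains by switching there.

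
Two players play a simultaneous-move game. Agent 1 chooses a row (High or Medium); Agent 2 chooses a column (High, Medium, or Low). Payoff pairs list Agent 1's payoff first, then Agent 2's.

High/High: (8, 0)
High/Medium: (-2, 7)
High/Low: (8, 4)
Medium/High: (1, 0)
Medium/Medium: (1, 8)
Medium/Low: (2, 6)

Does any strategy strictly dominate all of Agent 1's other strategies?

Check whether one of Agent 1's strategies beats all alternatives regardless of what the opponent does.
High is not dominant: against Medium, Medium gives 1 > -2.
Medium is not dominant: against High, High gives 8 > 1.
No single strategy is best against every opponent action.

No strictly dominant strategy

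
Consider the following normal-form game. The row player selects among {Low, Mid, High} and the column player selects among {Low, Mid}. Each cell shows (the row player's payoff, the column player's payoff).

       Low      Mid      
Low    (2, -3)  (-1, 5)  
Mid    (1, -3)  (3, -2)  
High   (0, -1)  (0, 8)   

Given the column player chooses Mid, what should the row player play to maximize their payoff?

Mid

With the column player fixed at Mid, the row player's payoffs are: Low → -1, Mid → 3, High → 0.
The maximum is 3, achieved by Mid.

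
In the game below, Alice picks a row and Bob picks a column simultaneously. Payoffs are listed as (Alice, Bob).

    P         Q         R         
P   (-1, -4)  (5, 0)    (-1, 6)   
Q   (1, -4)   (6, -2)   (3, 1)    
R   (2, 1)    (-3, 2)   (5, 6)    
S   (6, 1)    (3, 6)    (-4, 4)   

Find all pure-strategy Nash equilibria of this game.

A profile is a Nash equilibrium when each player is best-responding to the other.
Alice's best responses — vs P: S (payoff 6); vs Q: Q (payoff 6); vs R: R (payoff 5).
Bob's best responses — vs P: R (payoff 6); vs Q: R (payoff 1); vs R: R (payoff 6); vs S: Q (payoff 6).
The only mutual best response is (R, R); neither player gains by switching there.

(R, R)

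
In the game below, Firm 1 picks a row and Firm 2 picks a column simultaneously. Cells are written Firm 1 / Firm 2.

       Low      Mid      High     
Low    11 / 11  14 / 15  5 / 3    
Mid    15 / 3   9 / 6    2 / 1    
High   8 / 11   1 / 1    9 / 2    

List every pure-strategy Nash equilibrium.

(Low, Mid)

Check mutual best responses: a cell is a NE iff neither player can gain by unilaterally deviating.
Firm 1's best responses — vs Low: Mid (payoff 15); vs Mid: Low (payoff 14); vs High: High (payoff 9).
Firm 2's best responses — vs Low: Mid (payoff 15); vs Mid: Mid (payoff 6); vs High: Low (payoff 11).
The only mutual best response is (Low, Mid); neither player gains by switching there.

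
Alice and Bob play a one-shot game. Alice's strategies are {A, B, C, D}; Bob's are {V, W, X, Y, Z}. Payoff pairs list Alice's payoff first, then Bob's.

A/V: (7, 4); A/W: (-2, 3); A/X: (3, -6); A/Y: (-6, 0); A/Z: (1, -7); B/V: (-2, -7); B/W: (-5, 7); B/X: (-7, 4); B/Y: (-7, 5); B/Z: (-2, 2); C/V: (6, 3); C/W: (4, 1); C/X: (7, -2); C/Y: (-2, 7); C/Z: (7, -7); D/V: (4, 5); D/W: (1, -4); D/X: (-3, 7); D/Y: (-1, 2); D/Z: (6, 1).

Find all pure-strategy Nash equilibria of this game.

(A, V)

Find each player's best response to every opponent strategy; NE are the intersections.
Alice's best responses — vs V: A (payoff 7); vs W: C (payoff 4); vs X: C (payoff 7); vs Y: D (payoff -1); vs Z: C (payoff 7).
Bob's best responses — vs A: V (payoff 4); vs B: W (payoff 7); vs C: Y (payoff 7); vs D: X (payoff 7).
The only mutual best response is (A, V); neither player gains by switching there.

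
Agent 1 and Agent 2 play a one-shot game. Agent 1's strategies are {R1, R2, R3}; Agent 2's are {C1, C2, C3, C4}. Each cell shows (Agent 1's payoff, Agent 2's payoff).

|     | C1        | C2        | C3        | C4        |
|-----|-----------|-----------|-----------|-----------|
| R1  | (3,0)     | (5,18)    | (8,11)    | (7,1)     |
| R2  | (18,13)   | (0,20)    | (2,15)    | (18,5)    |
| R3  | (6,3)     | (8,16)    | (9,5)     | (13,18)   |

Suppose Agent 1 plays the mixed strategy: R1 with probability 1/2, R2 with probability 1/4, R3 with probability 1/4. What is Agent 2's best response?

Agent 2's best reply maximizes expected payoff against the mix.
C1: (1/2)·0 + (1/4)·13 + (1/4)·3 = 4
C2: (1/2)·18 + (1/4)·20 + (1/4)·16 = 18
C3: (1/2)·11 + (1/4)·15 + (1/4)·5 = 21/2
C4: (1/2)·1 + (1/4)·5 + (1/4)·18 = 25/4
Highest expected payoff is 18, from C2.

C2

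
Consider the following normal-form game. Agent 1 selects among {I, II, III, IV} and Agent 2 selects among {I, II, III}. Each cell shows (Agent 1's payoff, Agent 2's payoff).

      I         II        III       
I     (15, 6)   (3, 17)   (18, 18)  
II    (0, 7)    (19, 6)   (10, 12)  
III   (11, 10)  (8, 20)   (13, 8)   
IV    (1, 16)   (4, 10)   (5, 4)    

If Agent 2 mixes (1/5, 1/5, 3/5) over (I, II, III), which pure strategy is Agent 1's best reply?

Compute Agent 1's expected payoff from each pure strategy against the given mix.
I: (1/5)·15 + (1/5)·3 + (3/5)·18 = 72/5
II: (1/5)·0 + (1/5)·19 + (3/5)·10 = 49/5
III: (1/5)·11 + (1/5)·8 + (3/5)·13 = 58/5
IV: (1/5)·1 + (1/5)·4 + (3/5)·5 = 4
Highest expected payoff is 72/5, from I.

I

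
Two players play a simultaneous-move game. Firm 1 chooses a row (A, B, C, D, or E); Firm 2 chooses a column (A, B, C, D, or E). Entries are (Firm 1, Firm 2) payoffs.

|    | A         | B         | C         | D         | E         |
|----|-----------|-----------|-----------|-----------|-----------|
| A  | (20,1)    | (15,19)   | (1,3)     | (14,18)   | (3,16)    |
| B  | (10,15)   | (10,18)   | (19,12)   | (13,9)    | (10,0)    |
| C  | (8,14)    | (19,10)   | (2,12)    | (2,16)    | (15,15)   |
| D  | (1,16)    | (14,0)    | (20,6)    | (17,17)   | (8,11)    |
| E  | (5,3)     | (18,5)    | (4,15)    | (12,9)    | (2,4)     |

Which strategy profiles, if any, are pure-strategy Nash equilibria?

Find each player's best response to every opponent strategy; NE are the intersections.
Firm 1's best responses — vs A: A (payoff 20); vs B: C (payoff 19); vs C: D (payoff 20); vs D: D (payoff 17); vs E: C (payoff 15).
Firm 2's best responses — vs A: B (payoff 19); vs B: B (payoff 18); vs C: D (payoff 16); vs D: D (payoff 17); vs E: C (payoff 15).
The only mutual best response is (D, D); neither player gains by switching there.

(D, D)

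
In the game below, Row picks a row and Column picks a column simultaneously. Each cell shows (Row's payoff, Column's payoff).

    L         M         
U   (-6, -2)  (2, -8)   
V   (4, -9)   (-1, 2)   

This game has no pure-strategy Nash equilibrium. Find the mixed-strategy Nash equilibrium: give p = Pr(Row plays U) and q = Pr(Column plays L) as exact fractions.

In a mixed NE each player is indifferent between their pure strategies, so the opponent's mix sets the indifference.
Column indifferent between L and M: p·(-2) + (1−p)·(-9) = p·(-8) + (1−p)·2 ⟹ (-9) + 7p = 2 + (-10)p ⟹ p = 11/17.
Row indifferent between U and V: q·(-6) + (1−q)·2 = q·4 + (1−q)·(-1) ⟹ 2 + (-8)q = (-1) + 5q ⟹ q = 3/13.

p = 11/17, q = 3/13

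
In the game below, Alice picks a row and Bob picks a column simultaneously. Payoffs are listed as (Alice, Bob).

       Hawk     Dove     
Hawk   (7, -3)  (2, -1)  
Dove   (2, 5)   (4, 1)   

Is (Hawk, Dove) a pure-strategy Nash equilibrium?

Holding Bob at Dove: Alice gets 2 from Hawk but could get 4 by switching to Dove. Alice has a profitable deviation.

No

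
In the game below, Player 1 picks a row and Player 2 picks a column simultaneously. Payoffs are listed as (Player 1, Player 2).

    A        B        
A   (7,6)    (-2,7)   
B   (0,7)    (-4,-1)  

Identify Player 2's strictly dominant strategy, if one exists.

No strictly dominant strategy

A strategy is strictly dominant if it gives Player 2 a strictly higher payoff than every other strategy, against every choice by the opponent.
A is not dominant: against A, B gives 7 > 6.
B is not dominant: against B, A gives 7 > -1.
No single strategy is best against every opponent action.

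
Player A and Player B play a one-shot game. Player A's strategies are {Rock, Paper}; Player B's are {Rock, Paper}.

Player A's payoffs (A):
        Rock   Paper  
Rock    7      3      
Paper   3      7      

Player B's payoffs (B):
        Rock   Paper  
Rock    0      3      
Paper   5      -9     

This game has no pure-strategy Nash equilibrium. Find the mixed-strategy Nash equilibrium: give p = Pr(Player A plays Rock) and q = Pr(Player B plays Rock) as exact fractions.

p = 14/17, q = 1/2

Each player's mixing probability is pinned down by making the *other* player indifferent.
Player B indifferent between Rock and Paper: p·0 + (1−p)·5 = p·3 + (1−p)·(-9) ⟹ 5 + (-5)p = (-9) + 12p ⟹ p = 14/17.
Player A indifferent between Rock and Paper: q·7 + (1−q)·3 = q·3 + (1−q)·7 ⟹ 3 + 4q = 7 + (-4)q ⟹ q = 1/2.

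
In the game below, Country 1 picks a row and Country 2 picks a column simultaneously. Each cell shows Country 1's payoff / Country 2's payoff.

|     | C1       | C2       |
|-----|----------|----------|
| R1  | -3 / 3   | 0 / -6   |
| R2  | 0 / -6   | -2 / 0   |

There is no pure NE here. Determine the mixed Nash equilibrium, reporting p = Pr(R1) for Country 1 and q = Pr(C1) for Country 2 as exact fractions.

p = 2/5, q = 2/5

In a mixed NE each player is indifferent between their pure strategies, so the opponent's mix sets the indifference.
Country 2 indifferent between C1 and C2: p·3 + (1−p)·(-6) = p·(-6) + (1−p)·0 ⟹ (-6) + 9p = 0 + (-6)p ⟹ p = 2/5.
Country 1 indifferent between R1 and R2: q·(-3) + (1−q)·0 = q·0 + (1−q)·(-2) ⟹ 0 + (-3)q = (-2) + 2q ⟹ q = 2/5.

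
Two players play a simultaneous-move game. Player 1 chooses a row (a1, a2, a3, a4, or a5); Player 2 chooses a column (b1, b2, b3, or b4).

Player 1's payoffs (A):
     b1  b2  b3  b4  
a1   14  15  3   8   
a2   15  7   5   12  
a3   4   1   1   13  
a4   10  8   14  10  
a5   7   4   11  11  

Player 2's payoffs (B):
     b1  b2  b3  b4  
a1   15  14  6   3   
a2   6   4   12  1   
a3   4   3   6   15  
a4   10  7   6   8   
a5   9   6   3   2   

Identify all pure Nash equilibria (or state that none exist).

(a3, b4)

Find each player's best response to every opponent strategy; NE are the intersections.
Player 1's best responses — vs b1: a2 (payoff 15); vs b2: a1 (payoff 15); vs b3: a4 (payoff 14); vs b4: a3 (payoff 13).
Player 2's best responses — vs a1: b1 (payoff 15); vs a2: b3 (payoff 12); vs a3: b4 (payoff 15); vs a4: b1 (payoff 10); vs a5: b1 (payoff 9).
The only mutual best response is (a3, b4); neither player gains by switching there.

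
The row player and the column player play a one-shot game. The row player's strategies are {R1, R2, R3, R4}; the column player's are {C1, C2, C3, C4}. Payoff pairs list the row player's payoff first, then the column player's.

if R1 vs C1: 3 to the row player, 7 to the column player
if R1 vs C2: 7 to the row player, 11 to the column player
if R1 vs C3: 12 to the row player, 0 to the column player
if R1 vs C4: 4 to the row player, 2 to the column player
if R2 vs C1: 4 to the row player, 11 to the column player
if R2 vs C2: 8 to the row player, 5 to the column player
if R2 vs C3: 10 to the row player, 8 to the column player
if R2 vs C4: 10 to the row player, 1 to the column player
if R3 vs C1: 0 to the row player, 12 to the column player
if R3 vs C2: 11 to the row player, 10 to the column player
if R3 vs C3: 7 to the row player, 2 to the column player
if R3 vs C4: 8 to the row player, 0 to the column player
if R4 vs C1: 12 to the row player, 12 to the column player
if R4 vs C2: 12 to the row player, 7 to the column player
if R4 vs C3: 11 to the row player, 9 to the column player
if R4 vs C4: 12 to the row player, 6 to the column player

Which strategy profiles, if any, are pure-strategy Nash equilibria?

Find each player's best response to every opponent strategy; NE are the intersections.
The row player's best responses — vs C1: R4 (payoff 12); vs C2: R4 (payoff 12); vs C3: R1 (payoff 12); vs C4: R4 (payoff 12).
The column player's best responses — vs R1: C2 (payoff 11); vs R2: C1 (payoff 11); vs R3: C1 (payoff 12); vs R4: C1 (payoff 12).
The only mutual best response is (R4, C1); neither player gains by switching there.

(R4, C1)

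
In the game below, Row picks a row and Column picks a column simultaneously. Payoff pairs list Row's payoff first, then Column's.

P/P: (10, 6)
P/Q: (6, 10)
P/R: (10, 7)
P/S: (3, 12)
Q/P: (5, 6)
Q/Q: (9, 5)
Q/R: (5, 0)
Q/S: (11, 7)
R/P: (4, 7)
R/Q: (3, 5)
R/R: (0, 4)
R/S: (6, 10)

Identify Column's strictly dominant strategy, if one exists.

A strategy is strictly dominant if it gives Column a strictly higher payoff than every other strategy, against every choice by the opponent.
S strictly dominates: vs P: 12 > each of {6, 10, 7}; vs Q: 7 > each of {6, 5, 0}; vs R: 10 > each of {7, 5, 4}.

S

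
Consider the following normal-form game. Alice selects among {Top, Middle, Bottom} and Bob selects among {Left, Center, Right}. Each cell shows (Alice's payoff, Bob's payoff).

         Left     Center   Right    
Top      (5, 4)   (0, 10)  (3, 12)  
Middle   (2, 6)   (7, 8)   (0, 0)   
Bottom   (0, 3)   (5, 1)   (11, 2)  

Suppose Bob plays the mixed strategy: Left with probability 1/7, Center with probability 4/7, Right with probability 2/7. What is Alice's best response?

Compute Alice's expected payoff from each pure strategy against the given mix.
Top: (1/7)·5 + (4/7)·0 + (2/7)·3 = 11/7
Middle: (1/7)·2 + (4/7)·7 + (2/7)·0 = 30/7
Bottom: (1/7)·0 + (4/7)·5 + (2/7)·11 = 6
Highest expected payoff is 6, from Bottom.

Bottom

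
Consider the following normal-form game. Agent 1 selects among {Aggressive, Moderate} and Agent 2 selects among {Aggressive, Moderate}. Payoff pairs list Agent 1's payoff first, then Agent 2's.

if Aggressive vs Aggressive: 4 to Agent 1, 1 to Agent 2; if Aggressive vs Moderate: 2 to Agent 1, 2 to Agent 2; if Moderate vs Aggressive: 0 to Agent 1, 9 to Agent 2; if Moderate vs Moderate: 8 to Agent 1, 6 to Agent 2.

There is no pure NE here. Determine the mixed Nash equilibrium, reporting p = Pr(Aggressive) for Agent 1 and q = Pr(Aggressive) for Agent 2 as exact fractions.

Each player's mixing probability is pinned down by making the *other* player indifferent.
Agent 2 indifferent between Aggressive and Moderate: p·1 + (1−p)·9 = p·2 + (1−p)·6 ⟹ 9 + (-8)p = 6 + (-4)p ⟹ p = 3/4.
Agent 1 indifferent between Aggressive and Moderate: q·4 + (1−q)·2 = q·0 + (1−q)·8 ⟹ 2 + 2q = 8 + (-8)q ⟹ q = 3/5.

p = 3/4, q = 3/5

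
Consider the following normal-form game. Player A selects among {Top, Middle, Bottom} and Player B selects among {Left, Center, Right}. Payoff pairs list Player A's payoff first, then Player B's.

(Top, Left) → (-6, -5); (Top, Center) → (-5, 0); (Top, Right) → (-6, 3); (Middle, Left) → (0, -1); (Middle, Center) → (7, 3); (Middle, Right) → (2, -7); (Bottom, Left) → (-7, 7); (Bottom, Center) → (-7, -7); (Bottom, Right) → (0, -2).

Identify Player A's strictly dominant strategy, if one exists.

A strategy is strictly dominant if it gives Player A a strictly higher payoff than every other strategy, against every choice by the opponent.
Middle strictly dominates: vs Left: 0 > each of {-6, -7}; vs Center: 7 > each of {-5, -7}; vs Right: 2 > each of {-6, 0}.

Middle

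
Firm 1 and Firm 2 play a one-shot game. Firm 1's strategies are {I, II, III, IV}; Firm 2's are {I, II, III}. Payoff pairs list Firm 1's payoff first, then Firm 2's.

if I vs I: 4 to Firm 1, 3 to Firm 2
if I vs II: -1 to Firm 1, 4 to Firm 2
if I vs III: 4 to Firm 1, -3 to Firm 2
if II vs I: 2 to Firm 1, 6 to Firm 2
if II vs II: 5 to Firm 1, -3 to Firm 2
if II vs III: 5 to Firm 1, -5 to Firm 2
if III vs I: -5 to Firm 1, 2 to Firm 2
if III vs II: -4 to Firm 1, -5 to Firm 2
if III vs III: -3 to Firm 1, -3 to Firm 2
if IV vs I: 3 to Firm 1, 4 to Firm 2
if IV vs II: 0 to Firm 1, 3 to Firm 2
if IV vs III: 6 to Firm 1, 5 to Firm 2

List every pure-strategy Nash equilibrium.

(IV, III)

A profile is a Nash equilibrium when each player is best-responding to the other.
Firm 1's best responses — vs I: I (payoff 4); vs II: II (payoff 5); vs III: IV (payoff 6).
Firm 2's best responses — vs I: II (payoff 4); vs II: I (payoff 6); vs III: I (payoff 2); vs IV: III (payoff 5).
The only mutual best response is (IV, III); neither player gains by switching there.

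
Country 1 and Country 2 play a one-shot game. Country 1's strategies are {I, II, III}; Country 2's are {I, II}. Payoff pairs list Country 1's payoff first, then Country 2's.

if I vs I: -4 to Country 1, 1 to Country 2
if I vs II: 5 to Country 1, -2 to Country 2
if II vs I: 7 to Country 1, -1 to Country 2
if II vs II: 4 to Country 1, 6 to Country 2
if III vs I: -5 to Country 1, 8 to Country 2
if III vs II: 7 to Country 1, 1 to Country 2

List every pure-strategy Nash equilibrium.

No pure-strategy Nash equilibrium

A profile is a Nash equilibrium when each player is best-responding to the other.
Country 1's best responses — vs I: II (payoff 7); vs II: III (payoff 7).
Country 2's best responses — vs I: I (payoff 1); vs II: II (payoff 6); vs III: I (payoff 8).
No cell has both players best-responding. For instance, Country 1's best reply to I is II, but against II Country 2 prefers II over I.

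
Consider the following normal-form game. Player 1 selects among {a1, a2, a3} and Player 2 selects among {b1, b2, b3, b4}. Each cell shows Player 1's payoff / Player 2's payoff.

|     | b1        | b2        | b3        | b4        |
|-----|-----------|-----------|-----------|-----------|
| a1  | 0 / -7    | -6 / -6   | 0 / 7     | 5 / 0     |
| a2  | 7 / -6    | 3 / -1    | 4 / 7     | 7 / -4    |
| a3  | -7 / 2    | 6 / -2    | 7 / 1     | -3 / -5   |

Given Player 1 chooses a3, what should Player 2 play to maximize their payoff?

b1

With Player 1 fixed at a3, Player 2's payoffs are: b1 → 2, b2 → -2, b3 → 1, b4 → -5.
The maximum is 2, achieved by b1.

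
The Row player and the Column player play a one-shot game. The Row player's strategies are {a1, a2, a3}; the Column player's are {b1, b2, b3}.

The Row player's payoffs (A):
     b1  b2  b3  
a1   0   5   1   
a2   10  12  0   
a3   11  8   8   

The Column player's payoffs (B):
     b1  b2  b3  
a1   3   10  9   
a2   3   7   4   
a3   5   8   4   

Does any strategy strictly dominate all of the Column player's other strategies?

b2

Check whether one of the Column player's strategies beats all alternatives regardless of what the opponent does.
b2 strictly dominates: vs a1: 10 > each of {3, 9}; vs a2: 7 > each of {3, 4}; vs a3: 8 > each of {5, 4}.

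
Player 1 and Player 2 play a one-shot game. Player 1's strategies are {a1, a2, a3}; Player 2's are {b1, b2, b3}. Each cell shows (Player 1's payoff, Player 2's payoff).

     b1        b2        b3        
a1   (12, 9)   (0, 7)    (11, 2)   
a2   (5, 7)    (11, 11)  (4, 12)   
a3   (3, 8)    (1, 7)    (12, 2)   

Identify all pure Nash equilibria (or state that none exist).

Find each player's best response to every opponent strategy; NE are the intersections.
Player 1's best responses — vs b1: a1 (payoff 12); vs b2: a2 (payoff 11); vs b3: a3 (payoff 12).
Player 2's best responses — vs a1: b1 (payoff 9); vs a2: b3 (payoff 12); vs a3: b1 (payoff 8).
The only mutual best response is (a1, b1); neither player gains by switching there.

(a1, b1)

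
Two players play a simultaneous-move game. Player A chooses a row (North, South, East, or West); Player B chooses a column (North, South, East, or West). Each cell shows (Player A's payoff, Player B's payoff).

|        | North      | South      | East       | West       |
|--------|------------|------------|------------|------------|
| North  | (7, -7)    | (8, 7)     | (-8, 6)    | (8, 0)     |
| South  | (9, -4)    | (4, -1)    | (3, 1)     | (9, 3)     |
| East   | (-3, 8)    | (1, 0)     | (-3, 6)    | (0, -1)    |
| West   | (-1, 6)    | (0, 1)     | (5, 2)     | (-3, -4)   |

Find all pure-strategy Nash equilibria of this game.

(North, South) and (South, West)

A profile is a Nash equilibrium when each player is best-responding to the other.
Player A's best responses — vs North: South (payoff 9); vs South: North (payoff 8); vs East: West (payoff 5); vs West: South (payoff 9).
Player B's best responses — vs North: South (payoff 7); vs South: West (payoff 3); vs East: North (payoff 8); vs West: North (payoff 6).
Mutual best responses occur at (North, South) and (South, West); at each, neither player gains by switching.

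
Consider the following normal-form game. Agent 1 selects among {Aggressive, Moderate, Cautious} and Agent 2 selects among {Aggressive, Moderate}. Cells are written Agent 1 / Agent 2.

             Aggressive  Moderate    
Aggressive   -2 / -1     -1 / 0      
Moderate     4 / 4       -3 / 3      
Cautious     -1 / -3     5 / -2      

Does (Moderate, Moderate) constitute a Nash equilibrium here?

Holding Agent 2 at Moderate: Agent 1 gets -3 from Moderate but could get 5 by switching to Cautious. Agent 1 has a profitable deviation.

No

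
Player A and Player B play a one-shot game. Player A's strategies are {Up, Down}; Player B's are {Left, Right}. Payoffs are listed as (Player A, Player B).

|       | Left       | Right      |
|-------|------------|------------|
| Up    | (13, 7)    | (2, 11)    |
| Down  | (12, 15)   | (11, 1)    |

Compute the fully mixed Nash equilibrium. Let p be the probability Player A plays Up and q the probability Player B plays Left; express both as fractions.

Each player's mixing probability is pinned down by making the *other* player indifferent.
Player B indifferent between Left and Right: p·7 + (1−p)·15 = p·11 + (1−p)·1 ⟹ 15 + (-8)p = 1 + 10p ⟹ p = 7/9.
Player A indifferent between Up and Down: q·13 + (1−q)·2 = q·12 + (1−q)·11 ⟹ 2 + 11q = 11 + 1q ⟹ q = 9/10.

p = 7/9, q = 9/10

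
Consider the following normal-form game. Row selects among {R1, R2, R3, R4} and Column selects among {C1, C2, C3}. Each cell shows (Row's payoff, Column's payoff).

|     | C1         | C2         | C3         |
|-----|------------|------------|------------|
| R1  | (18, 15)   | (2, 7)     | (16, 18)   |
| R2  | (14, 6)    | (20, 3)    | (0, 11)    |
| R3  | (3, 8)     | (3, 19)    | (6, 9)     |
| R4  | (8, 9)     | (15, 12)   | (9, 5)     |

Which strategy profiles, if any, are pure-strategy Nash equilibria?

(R1, C3)

Find each player's best response to every opponent strategy; NE are the intersections.
Row's best responses — vs C1: R1 (payoff 18); vs C2: R2 (payoff 20); vs C3: R1 (payoff 16).
Column's best responses — vs R1: C3 (payoff 18); vs R2: C3 (payoff 11); vs R3: C2 (payoff 19); vs R4: C2 (payoff 12).
The only mutual best response is (R1, C3); neither player gains by switching there.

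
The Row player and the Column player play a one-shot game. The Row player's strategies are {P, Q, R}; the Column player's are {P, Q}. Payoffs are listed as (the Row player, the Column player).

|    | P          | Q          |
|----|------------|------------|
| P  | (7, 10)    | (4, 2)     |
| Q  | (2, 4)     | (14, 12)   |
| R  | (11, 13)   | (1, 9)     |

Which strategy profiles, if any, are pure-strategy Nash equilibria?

(Q, Q) and (R, P)

A profile is a Nash equilibrium when each player is best-responding to the other.
The Row player's best responses — vs P: R (payoff 11); vs Q: Q (payoff 14).
The Column player's best responses — vs P: P (payoff 10); vs Q: Q (payoff 12); vs R: P (payoff 13).
Mutual best responses occur at (Q, Q) and (R, P); at each, neither player gains by switching.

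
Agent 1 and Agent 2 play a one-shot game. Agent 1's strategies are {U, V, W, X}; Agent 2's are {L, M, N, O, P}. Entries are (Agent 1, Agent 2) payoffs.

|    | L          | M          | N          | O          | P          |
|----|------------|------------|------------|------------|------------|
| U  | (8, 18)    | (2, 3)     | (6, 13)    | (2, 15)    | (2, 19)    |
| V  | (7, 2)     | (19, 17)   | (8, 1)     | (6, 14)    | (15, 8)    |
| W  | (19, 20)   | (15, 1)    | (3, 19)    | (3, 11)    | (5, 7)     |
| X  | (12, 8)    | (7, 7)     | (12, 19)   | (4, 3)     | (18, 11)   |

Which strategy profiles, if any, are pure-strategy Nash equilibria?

(V, M), (W, L), and (X, N)

A profile is a Nash equilibrium when each player is best-responding to the other.
Agent 1's best responses — vs L: W (payoff 19); vs M: V (payoff 19); vs N: X (payoff 12); vs O: V (payoff 6); vs P: X (payoff 18).
Agent 2's best responses — vs U: P (payoff 19); vs V: M (payoff 17); vs W: L (payoff 20); vs X: N (payoff 19).
Mutual best responses occur at (V, M), (W, L), and (X, N); at each, neither player gains by switching.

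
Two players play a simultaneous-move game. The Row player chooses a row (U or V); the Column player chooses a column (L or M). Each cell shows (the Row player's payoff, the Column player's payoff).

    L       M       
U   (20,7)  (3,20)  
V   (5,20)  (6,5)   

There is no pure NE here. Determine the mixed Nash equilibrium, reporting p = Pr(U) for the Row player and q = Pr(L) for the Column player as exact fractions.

p = 15/28, q = 1/6

In a mixed NE each player is indifferent between their pure strategies, so the opponent's mix sets the indifference.
The Column player indifferent between L and M: p·7 + (1−p)·20 = p·20 + (1−p)·5 ⟹ 20 + (-13)p = 5 + 15p ⟹ p = 15/28.
The Row player indifferent between U and V: q·20 + (1−q)·3 = q·5 + (1−q)·6 ⟹ 3 + 17q = 6 + (-1)q ⟹ q = 1/6.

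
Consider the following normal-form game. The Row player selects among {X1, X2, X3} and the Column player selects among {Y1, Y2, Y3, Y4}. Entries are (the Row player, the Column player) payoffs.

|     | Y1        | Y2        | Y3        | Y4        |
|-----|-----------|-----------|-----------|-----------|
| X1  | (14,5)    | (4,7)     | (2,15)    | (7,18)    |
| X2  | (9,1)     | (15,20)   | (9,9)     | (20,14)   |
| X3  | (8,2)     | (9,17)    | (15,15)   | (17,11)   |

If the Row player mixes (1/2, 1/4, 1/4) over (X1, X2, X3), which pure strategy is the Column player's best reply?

The Column player's best reply maximizes expected payoff against the mix.
Y1: (1/2)·5 + (1/4)·1 + (1/4)·2 = 13/4
Y2: (1/2)·7 + (1/4)·20 + (1/4)·17 = 51/4
Y3: (1/2)·15 + (1/4)·9 + (1/4)·15 = 27/2
Y4: (1/2)·18 + (1/4)·14 + (1/4)·11 = 61/4
Highest expected payoff is 61/4, from Y4.

Y4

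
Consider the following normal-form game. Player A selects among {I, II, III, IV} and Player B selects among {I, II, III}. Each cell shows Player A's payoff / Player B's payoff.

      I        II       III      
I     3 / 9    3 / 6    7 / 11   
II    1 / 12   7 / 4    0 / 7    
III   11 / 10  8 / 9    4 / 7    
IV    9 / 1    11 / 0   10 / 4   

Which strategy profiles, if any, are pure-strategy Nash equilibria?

Find each player's best response to every opponent strategy; NE are the intersections.
Player A's best responses — vs I: III (payoff 11); vs II: IV (payoff 11); vs III: IV (payoff 10).
Player B's best responses — vs I: III (payoff 11); vs II: I (payoff 12); vs III: I (payoff 10); vs IV: III (payoff 4).
Mutual best responses occur at (III, I) and (IV, III); at each, neither player gains by switching.

(III, I) and (IV, III)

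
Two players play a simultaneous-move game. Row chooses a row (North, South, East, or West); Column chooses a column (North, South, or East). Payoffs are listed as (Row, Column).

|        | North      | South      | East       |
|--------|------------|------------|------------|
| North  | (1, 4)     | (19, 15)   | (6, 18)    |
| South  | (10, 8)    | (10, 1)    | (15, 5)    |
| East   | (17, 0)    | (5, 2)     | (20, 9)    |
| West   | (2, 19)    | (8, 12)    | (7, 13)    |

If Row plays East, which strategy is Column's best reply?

East

With Row fixed at East, Column's payoffs are: North → 0, South → 2, East → 9.
The maximum is 9, achieved by East.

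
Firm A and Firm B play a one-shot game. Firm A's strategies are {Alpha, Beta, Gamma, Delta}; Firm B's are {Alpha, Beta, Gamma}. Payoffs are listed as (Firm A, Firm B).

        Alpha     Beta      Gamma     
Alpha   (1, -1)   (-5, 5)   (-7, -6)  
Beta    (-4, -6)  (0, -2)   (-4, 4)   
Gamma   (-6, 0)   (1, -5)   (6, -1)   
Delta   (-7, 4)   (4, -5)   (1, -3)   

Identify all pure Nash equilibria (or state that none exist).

Find each player's best response to every opponent strategy; NE are the intersections.
Firm A's best responses — vs Alpha: Alpha (payoff 1); vs Beta: Delta (payoff 4); vs Gamma: Gamma (payoff 6).
Firm B's best responses — vs Alpha: Beta (payoff 5); vs Beta: Gamma (payoff 4); vs Gamma: Alpha (payoff 0); vs Delta: Alpha (payoff 4).
No cell has both players best-responding. For instance, Firm A's best reply to Beta is Delta, but against Delta Firm B prefers Alpha over Beta.

No pure-strategy Nash equilibrium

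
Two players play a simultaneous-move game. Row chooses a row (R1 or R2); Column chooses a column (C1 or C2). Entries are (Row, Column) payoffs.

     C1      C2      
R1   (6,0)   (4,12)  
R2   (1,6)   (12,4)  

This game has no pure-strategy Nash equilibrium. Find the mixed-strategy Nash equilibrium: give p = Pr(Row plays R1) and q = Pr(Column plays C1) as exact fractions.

p = 1/7, q = 8/13

Each player's mixing probability is pinned down by making the *other* player indifferent.
Column indifferent between C1 and C2: p·0 + (1−p)·6 = p·12 + (1−p)·4 ⟹ 6 + (-6)p = 4 + 8p ⟹ p = 1/7.
Row indifferent between R1 and R2: q·6 + (1−q)·4 = q·1 + (1−q)·12 ⟹ 4 + 2q = 12 + (-11)q ⟹ q = 8/13.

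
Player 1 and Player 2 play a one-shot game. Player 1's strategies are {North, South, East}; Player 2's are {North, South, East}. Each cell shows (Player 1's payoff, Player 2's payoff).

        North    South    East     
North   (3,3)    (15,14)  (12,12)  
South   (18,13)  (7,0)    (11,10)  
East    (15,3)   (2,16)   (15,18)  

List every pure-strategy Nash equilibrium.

(North, South), (South, North), and (East, East)

Check mutual best responses: a cell is a NE iff neither player can gain by unilaterally deviating.
Player 1's best responses — vs North: South (payoff 18); vs South: North (payoff 15); vs East: East (payoff 15).
Player 2's best responses — vs North: South (payoff 14); vs South: North (payoff 13); vs East: East (payoff 18).
Mutual best responses occur at (North, South), (South, North), and (East, East); at each, neither player gains by switching.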